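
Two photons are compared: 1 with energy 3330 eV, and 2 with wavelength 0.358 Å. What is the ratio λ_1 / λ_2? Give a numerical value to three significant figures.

10.4

λ_1 = 3.723·10^-10 m (from energy = 3330 eV, via λ = hc/E).
λ_2 = 3.580·10^-11 m (from wavelength = 0.358 Å, via λ given directly).
Ratio = 3.723·10^-10 / 3.580·10^-11 = 10.4.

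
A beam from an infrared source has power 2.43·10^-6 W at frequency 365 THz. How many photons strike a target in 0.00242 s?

Total energy: E_total = P·t = 2.43·10^-6 × 0.00242 = 5.881·10^-9 J.
Per-photon energy: E = 2.419·10^-19 J.
N = E_total / E_photon = 2.43·10^10.

2.43·10^10 photons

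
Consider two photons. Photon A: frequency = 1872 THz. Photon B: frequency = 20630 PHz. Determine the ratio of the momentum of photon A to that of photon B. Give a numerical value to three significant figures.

p_A = 4.138·10^-27 kg·m/s (from frequency = 1872 THz, via p = hf/c).
p_B = 4.560·10^-23 kg·m/s (from frequency = 20630 PHz, via p = hf/c).
Ratio = 4.138·10^-27 / 4.560·10^-23 = 9.07·10^-5.

9.07·10^-5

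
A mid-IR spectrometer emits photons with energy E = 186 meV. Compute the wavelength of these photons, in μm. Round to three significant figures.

6.67 μm

Use h = 6.62607015e-34 J·s, c = 2.99792458e8 m/s, 1 eV = 1.602176634e-19 J.
First convert: E = 186 meV = 2.9800e-20 J.
Since λ = hc/E for a photon, λ = 6.666e-6 m.
Converting to μm: λ = 6.666 μm ≈ 6.67 μm.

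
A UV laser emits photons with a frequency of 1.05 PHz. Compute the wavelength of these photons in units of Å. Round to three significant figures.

2860 Å

Take c = 2.99792458e8 m/s.
Convert to SI: f = 1.05 PHz = 1.05e15 Hz.
For a photon λ = c/f, so λ = 2.855e-7 m.
Converting to Å: λ = 2855 Å ≈ 2860 Å.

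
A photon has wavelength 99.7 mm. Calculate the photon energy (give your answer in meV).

(h = 6.62607015·10^-34 J·s, c = 2.99792458·10^8 m/s, 1 eV = 1.602176634·10^-19 J.)
In SI units: λ = 99.7 mm = 0.0997 m.
The photon relation is E = hc/λ, giving E = 1.992·10^-24 J.
Converting to meV: E = 0.01244 meV ≈ 0.0124 meV.

0.0124 meV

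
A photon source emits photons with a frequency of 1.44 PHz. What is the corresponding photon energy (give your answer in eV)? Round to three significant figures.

5.96 eV

Use h = 6.62607015 × 10^-34 J·s, 1 eV = 1.602176634 × 10^-19 J.
Convert to SI: f = 1.44 PHz = 1.44 × 10^15 Hz.
The photon relation is E = hf, giving E = 9.542 × 10^-19 J.
Converting to eV: E = 5.955 eV ≈ 5.96 eV.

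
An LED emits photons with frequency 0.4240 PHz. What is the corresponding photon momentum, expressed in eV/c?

1.75 eV/c

Take h = 6.62607015 × 10^-34 J·s, c = 2.99792458 × 10^8 m/s, 1 eV = 1.602176634 × 10^-19 J.
In SI units: f = 0.4240 PHz = 4.240 × 10^14 Hz.
For a photon p = hf/c, so p = 9.371 × 10^-28 kg·m/s.
Converting to eV/c: p = 1.754 eV/c ≈ 1.75 eV/c.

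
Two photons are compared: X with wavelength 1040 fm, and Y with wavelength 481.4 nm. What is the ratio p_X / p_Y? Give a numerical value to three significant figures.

p_X = 6.371·10^-22 kg·m/s (from wavelength = 1040 fm, via p = h/λ).
p_Y = 1.376·10^-27 kg·m/s (from wavelength = 481.4 nm, via p = h/λ).
Ratio = 6.371·10^-22 / 1.376·10^-27 = 4.63·10^5.

4.63·10^5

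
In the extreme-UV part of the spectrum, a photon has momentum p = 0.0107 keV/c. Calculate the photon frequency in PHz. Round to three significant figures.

Use h = 6.62607015 × 10^-34 J·s, c = 2.99792458 × 10^8 m/s, 1 eV = 1.602176634 × 10^-19 J.
Convert to SI: p = 0.0107 keV/c = 5.7184 × 10^-27 kg·m/s.
Apply f = pc/h: f = 2.587 × 10^15 Hz.
Converting to PHz: f = 2.587 PHz ≈ 2.59 PHz.

2.59 PHz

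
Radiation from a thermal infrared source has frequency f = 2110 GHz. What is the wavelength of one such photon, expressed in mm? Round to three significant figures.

(c = 2.99792458·10^8 m/s.)
First convert: f = 2110 GHz = 2.11·10^12 Hz.
The photon relation is λ = c/f, giving λ = 1.421·10^-4 m.
Converting to mm: λ = 0.1421 mm ≈ 0.142 mm.

0.142 mm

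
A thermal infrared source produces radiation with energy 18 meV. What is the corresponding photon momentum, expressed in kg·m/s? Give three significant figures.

9.62 × 10^-30 kg·m/s

In SI units: E = 18 meV = 2.8839 × 10^-21 J.
Since p = E/c for a photon, p = 9.620 × 10^-30 kg·m/s.
So p ≈ 9.62 × 10^-30 kg·m/s.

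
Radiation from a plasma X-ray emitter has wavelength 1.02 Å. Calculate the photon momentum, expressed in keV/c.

12.2 keV/c

In SI units: λ = 1.02 Å = 1.02e-10 m.
Apply p = h/λ: p = 6.496e-24 kg·m/s.
Converting to keV/c: p = 12.16 keV/c ≈ 12.2 keV/c.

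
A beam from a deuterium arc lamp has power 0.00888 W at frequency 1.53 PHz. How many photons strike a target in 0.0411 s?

Total energy: E_total = P·t = 0.00888 × 0.0411 = 3.650 × 10^-4 J.
Per-photon energy: E = 1.014 × 10^-18 J.
N = E_total / E_photon = 3.60 × 10^14.

3.60 × 10^14 photons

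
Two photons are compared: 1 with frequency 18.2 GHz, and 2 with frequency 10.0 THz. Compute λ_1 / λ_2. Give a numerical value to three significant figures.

549

λ_1 = 0.01647 m (from frequency = 18.2 GHz, via λ = c/f).
λ_2 = 2.998 × 10^-5 m (from frequency = 10.0 THz, via λ = c/f).
Ratio = 0.01647 / 2.998 × 10^-5 = 549.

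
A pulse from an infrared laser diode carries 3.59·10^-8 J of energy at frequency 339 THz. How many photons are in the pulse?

Per-photon energy: E = 2.246·10^-19 J (from frequency = 339 THz).
N = E_total / E_photon = 3.59·10^-8 J / 2.246·10^-19 J = 1.60·10^11.

1.60·10^11 photons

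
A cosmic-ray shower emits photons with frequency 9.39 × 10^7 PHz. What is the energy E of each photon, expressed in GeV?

Take h = 6.62607015 × 10^-34 J·s, 1 eV = 1.602176634 × 10^-19 J.
First convert: f = 9.39 × 10^7 PHz = 9.39 × 10^22 Hz.
The photon relation is E = hf, giving E = 6.222 × 10^-11 J.
Converting to GeV: E = 0.3883 GeV ≈ 0.388 GeV.

0.388 GeV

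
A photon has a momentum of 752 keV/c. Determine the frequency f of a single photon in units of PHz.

1.82 × 10^5 PHz

First convert: p = 752 keV/c = 4.0189 × 10^-22 kg·m/s.
For a photon f = pc/h, so f = 1.818 × 10^20 Hz.
Converting to PHz: f = 181800 PHz ≈ 1.82 × 10^5 PHz.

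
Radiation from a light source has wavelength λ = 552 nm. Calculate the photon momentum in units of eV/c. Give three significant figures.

2.25 eV/c

(h = 6.62607015e-34 J·s, c = 2.99792458e8 m/s, 1 eV = 1.602176634e-19 J.)
Convert to SI: λ = 552 nm = 5.52e-7 m.
Since p = h/λ for a photon, p = 1.200e-27 kg·m/s.
Converting to eV/c: p = 2.246 eV/c ≈ 2.25 eV/c.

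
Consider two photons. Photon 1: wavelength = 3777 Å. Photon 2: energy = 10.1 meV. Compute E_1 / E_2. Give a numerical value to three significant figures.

E_1 = 5.259 × 10^-19 J (from wavelength = 3777 Å, via E = hc/λ).
E_2 = 1.618 × 10^-21 J (from energy = 10.1 meV, via E given directly).
Ratio = 5.259 × 10^-19 / 1.618 × 10^-21 = 325.

325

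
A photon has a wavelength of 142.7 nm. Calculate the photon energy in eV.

8.69 eV

First convert: λ = 142.7 nm = 1.427·10^-7 m.
Apply E = hc/λ: E = 1.392·10^-18 J.
Converting to eV: E = 8.688 eV ≈ 8.69 eV.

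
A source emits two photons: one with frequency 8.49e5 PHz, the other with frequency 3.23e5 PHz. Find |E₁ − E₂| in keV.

2180 keV

Using E = hf: E₁ = 5.626e-13 J, E₂ = 2.140e-13 J.
|ΔE| = |5.626e-13 − 2.140e-13| = 3.49e-13 J = 2180 keV.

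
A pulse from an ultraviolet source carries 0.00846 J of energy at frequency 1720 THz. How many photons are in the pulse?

Per-photon energy: E = 1.140 × 10^-18 J (from frequency = 1720 THz).
N = E_total / E_photon = 0.00846 J / 1.140 × 10^-18 J = 7.42 × 10^15.

7.42 × 10^15 photons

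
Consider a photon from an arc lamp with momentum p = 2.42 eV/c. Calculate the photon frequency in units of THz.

In SI units: p = 2.42 eV/c = 1.2933 × 10^-27 kg·m/s.
Since f = pc/h for a photon, f = 5.852 × 10^14 Hz.
Converting to THz: f = 585.2 THz ≈ 585 THz.

585 THz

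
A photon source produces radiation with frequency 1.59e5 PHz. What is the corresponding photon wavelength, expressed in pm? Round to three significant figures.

Use c = 2.99792458e8 m/s.
Convert to SI: f = 1.59e5 PHz = 1.59e20 Hz.
For a photon λ = c/f, so λ = 1.885e-12 m.
Converting to pm: λ = 1.885 pm ≈ 1.89 pm.

1.89 pm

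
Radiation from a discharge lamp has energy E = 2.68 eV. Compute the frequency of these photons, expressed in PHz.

0.648 PHz

Use h = 6.62607015e-34 J·s, 1 eV = 1.602176634e-19 J.
In SI units: E = 2.68 eV = 4.2938e-19 J.
Since f = E/h for a photon, f = 6.480e14 Hz.
Converting to PHz: f = 0.6480 PHz ≈ 0.648 PHz.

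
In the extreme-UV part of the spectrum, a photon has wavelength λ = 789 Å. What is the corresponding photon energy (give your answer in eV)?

First convert: λ = 789 Å = 7.89·10^-8 m.
Since E = hc/λ for a photon, E = 2.518·10^-18 J.
Converting to eV: E = 15.71 eV ≈ 15.7 eV.

15.7 eV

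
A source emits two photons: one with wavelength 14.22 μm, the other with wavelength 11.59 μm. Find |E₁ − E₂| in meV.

Using E = hc/λ: E₁ = 1.3969 × 10^-20 J, E₂ = 1.7139 × 10^-20 J.
|ΔE| = |1.3969 × 10^-20 − 1.7139 × 10^-20| = 3.17 × 10^-21 J = 19.8 meV.

19.8 meV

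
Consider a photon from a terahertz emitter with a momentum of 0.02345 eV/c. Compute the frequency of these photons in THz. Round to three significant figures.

5.67 THz

Convert to SI: p = 0.02345 eV/c = 1.2532 × 10^-29 kg·m/s.
Since f = pc/h for a photon, f = 5.670 × 10^12 Hz.
Converting to THz: f = 5.670 THz ≈ 5.67 THz.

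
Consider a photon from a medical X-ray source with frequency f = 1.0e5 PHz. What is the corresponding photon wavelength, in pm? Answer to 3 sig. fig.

3.00 pm

Convert to SI: f = 1.0e5 PHz = 1.0e20 Hz.
The photon relation is λ = c/f, giving λ = 2.998e-12 m.
Converting to pm: λ = 2.998 pm ≈ 3.00 pm.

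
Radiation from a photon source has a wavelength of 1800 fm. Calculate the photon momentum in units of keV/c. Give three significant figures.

First convert: λ = 1800 fm = 1.8e-12 m.
For a photon p = h/λ, so p = 3.681e-22 kg·m/s.
Converting to keV/c: p = 688.8 keV/c ≈ 689 keV/c.

689 keV/c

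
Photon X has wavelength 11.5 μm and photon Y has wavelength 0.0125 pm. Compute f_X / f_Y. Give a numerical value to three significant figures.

f_X = 2.607·10^13 Hz (from wavelength = 11.5 μm, via f = c/λ).
f_Y = 2.398·10^22 Hz (from wavelength = 0.0125 pm, via f = c/λ).
Ratio = 2.607·10^13 / 2.398·10^22 = 1.09·10^-9.

1.09·10^-9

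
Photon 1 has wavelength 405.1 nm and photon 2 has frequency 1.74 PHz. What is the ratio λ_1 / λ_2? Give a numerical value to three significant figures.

λ_1 = 4.051 × 10^-7 m (from wavelength = 405.1 nm, via λ given directly).
λ_2 = 1.723 × 10^-7 m (from frequency = 1.74 PHz, via λ = c/f).
Ratio = 4.051 × 10^-7 / 1.723 × 10^-7 = 2.35.

2.35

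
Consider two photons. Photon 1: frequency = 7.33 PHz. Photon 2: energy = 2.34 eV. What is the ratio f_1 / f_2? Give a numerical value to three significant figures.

f_1 = 7.330e15 Hz (from frequency = 7.33 PHz, via f given directly).
f_2 = 5.658e14 Hz (from energy = 2.34 eV, via f = E/h).
Ratio = 7.330e15 / 5.658e14 = 13.0.

13.0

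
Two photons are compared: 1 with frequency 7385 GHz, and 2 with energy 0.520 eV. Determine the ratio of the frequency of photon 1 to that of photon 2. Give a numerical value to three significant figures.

f_1 = 7.385e12 Hz (from frequency = 7385 GHz, via f given directly).
f_2 = 1.257e14 Hz (from energy = 0.520 eV, via f = E/h).
Ratio = 7.385e12 / 1.257e14 = 0.0587.

0.0587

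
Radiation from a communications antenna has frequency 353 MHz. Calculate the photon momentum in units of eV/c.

Convert to SI: f = 353 MHz = 3.53e8 Hz.
For a photon p = hf/c, so p = 7.802e-34 kg·m/s.
Converting to eV/c: p = 1.460e-6 eV/c ≈ 1.46e-6 eV/c.

1.46e-6 eV/c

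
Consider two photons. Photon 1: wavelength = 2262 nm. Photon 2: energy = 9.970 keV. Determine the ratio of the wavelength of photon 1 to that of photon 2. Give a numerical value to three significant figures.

1.82·10^4

λ_1 = 2.262·10^-6 m (from wavelength = 2262 nm, via λ given directly).
λ_2 = 1.244·10^-10 m (from energy = 9.970 keV, via λ = hc/E).
Ratio = 2.262·10^-6 / 1.244·10^-10 = 1.82·10^4.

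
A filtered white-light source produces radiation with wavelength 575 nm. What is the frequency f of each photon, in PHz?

0.521 PHz

Use c = 2.99792458·10^8 m/s.
First convert: λ = 575 nm = 5.75·10^-7 m.
For a photon f = c/λ, so f = 5.214·10^14 Hz.
Converting to PHz: f = 0.5214 PHz ≈ 0.521 PHz.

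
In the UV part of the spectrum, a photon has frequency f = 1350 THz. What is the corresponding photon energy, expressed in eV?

First convert: f = 1350 THz = 1.35 × 10^15 Hz.
Apply E = hf: E = 8.945 × 10^-19 J.
Converting to eV: E = 5.583 eV ≈ 5.58 eV.

5.58 eV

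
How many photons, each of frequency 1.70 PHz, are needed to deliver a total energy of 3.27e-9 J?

Per-photon energy: E = 1.126e-18 J (from frequency = 1.70 PHz).
N = E_total / E_photon = 3.27e-9 J / 1.126e-18 J = 2.90e9.

2.90e9 photons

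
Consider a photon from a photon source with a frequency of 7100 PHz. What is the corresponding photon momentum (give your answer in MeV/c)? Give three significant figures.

0.0294 MeV/c

Convert to SI: f = 7100 PHz = 7.10e18 Hz.
The photon relation is p = hf/c, giving p = 1.569e-23 kg·m/s.
Converting to MeV/c: p = 0.02936 MeV/c ≈ 0.0294 MeV/c.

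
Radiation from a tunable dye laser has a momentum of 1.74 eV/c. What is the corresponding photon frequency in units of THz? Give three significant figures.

(h = 6.62607015e-34 J·s, c = 2.99792458e8 m/s, 1 eV = 1.602176634e-19 J.)
In SI units: p = 1.74 eV/c = 9.2991e-28 kg·m/s.
For a photon f = pc/h, so f = 4.207e14 Hz.
Converting to THz: f = 420.7 THz ≈ 421 THz.

421 THz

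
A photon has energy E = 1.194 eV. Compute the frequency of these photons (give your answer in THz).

289 THz

(h = 6.62607015 × 10^-34 J·s, 1 eV = 1.602176634 × 10^-19 J.)
Convert to SI: E = 1.194 eV = 1.9130 × 10^-19 J.
The photon relation is f = E/h, giving f = 2.887 × 10^14 Hz.
Converting to THz: f = 288.7 THz ≈ 289 THz.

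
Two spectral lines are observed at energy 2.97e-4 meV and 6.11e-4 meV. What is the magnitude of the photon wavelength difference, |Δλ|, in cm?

215 cm

Using λ = hc/E: λ₁ = 4.175 m, λ₂ = 2.029 m.
|Δλ| = |4.175 − 2.029| = 2.15 m = 215 cm.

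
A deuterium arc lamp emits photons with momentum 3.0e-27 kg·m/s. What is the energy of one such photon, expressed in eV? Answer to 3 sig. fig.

Use c = 2.99792458e8 m/s, 1 eV = 1.602176634e-19 J.
Apply E = pc: E = 8.994e-19 J.
Converting to eV: E = 5.613 eV ≈ 5.61 eV.

5.61 eV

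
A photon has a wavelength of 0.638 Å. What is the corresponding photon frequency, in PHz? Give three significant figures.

Use c = 2.99792458e8 m/s.
Convert to SI: λ = 0.638 Å = 6.38e-11 m.
For a photon f = c/λ, so f = 4.699e18 Hz.
Converting to PHz: f = 4699 PHz ≈ 4700 PHz.

4700 PHz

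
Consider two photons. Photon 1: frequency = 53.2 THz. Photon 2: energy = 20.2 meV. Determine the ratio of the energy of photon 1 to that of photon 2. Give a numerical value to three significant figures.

E_1 = 3.525e-20 J (from frequency = 53.2 THz, via E = hf).
E_2 = 3.236e-21 J (from energy = 20.2 meV, via E given directly).
Ratio = 3.525e-20 / 3.236e-21 = 10.9.

10.9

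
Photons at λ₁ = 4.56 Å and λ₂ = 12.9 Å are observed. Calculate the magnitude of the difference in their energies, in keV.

1.76 keV

Using E = hc/λ: E₁ = 4.356e-16 J, E₂ = 1.540e-16 J.
|ΔE| = |4.356e-16 − 1.540e-16| = 2.82e-16 J = 1.76 keV.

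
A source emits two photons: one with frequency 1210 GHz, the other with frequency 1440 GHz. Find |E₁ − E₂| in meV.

0.951 meV

Using E = hf: E₁ = 8.018 × 10^-22 J, E₂ = 9.542 × 10^-22 J.
|ΔE| = |8.018 × 10^-22 − 9.542 × 10^-22| = 1.52 × 10^-22 J = 0.951 meV.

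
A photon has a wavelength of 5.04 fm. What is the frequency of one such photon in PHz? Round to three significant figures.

First convert: λ = 5.04 fm = 5.04·10^-15 m.
For a photon f = c/λ, so f = 5.948·10^22 Hz.
Converting to PHz: f = 5.948·10^7 PHz ≈ 5.95·10^7 PHz.

5.95·10^7 PHz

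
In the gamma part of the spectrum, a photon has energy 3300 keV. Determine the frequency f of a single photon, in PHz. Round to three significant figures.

7.98e5 PHz

Use h = 6.62607015e-34 J·s, 1 eV = 1.602176634e-19 J.
In SI units: E = 3300 keV = 5.2872e-13 J.
For a photon f = E/h, so f = 7.979e20 Hz.
Converting to PHz: f = 797900 PHz ≈ 7.98e5 PHz.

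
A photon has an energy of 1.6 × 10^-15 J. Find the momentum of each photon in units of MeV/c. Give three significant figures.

9.99 × 10^-3 MeV/c

(c = 2.99792458 × 10^8 m/s, 1 eV = 1.602176634 × 10^-19 J.)
The photon relation is p = E/c, giving p = 5.337 × 10^-24 kg·m/s.
Converting to MeV/c: p = 0.009986 MeV/c ≈ 9.99 × 10^-3 MeV/c.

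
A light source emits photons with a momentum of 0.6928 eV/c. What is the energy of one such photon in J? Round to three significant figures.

1.11·10^-19 J

Convert to SI: p = 0.6928 eV/c = 3.7025·10^-28 kg·m/s.
The photon relation is E = pc, giving E = 1.110·10^-19 J.
So E ≈ 1.11·10^-19 J.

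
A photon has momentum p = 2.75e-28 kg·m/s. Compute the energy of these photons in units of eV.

0.515 eV

For a photon E = pc, so E = 8.244e-20 J.
Converting to eV: E = 0.5146 eV ≈ 0.515 eV.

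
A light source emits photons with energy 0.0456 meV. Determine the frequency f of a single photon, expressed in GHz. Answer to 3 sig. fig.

Convert to SI: E = 0.0456 meV = 7.3059e-24 J.
The photon relation is f = E/h, giving f = 1.103e10 Hz.
Converting to GHz: f = 11.03 GHz ≈ 11.0 GHz.

11.0 GHz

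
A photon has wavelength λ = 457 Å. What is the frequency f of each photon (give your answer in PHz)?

Use c = 2.99792458 × 10^8 m/s.
Convert to SI: λ = 457 Å = 4.57 × 10^-8 m.
Apply f = c/λ: f = 6.560 × 10^15 Hz.
Converting to PHz: f = 6.560 PHz ≈ 6.56 PHz.

6.56 PHz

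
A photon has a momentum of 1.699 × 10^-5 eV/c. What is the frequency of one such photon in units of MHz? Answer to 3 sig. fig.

Take h = 6.62607015 × 10^-34 J·s, c = 2.99792458 × 10^8 m/s, 1 eV = 1.602176634 × 10^-19 J.
Convert to SI: p = 1.699 × 10^-5 eV/c = 9.0799 × 10^-33 kg·m/s.
Since f = pc/h for a photon, f = 4.108 × 10^9 Hz.
Converting to MHz: f = 4108 MHz ≈ 4110 MHz.

4110 MHz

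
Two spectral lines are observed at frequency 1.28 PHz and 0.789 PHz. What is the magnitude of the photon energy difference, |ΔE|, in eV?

Using E = hf: E₁ = 8.481 × 10^-19 J, E₂ = 5.228 × 10^-19 J.
|ΔE| = |8.481 × 10^-19 − 5.228 × 10^-19| = 3.25 × 10^-19 J = 2.03 eV.

2.03 eV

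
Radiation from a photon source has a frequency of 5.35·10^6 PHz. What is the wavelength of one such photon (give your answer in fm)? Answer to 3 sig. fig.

56.0 fm

First convert: f = 5.35·10^6 PHz = 5.35·10^21 Hz.
Since λ = c/f for a photon, λ = 5.604·10^-14 m.
Converting to fm: λ = 56.04 fm ≈ 56.0 fm.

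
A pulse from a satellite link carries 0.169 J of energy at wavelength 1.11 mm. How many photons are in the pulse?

Per-photon energy: E = 1.790 × 10^-22 J (from wavelength = 1.11 mm).
N = E_total / E_photon = 0.169 J / 1.790 × 10^-22 J = 9.44 × 10^20.

9.44 × 10^20 photons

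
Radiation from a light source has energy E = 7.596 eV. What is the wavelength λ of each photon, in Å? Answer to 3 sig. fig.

1630 Å

Use h = 6.62607015 × 10^-34 J·s, c = 2.99792458 × 10^8 m/s, 1 eV = 1.602176634 × 10^-19 J.
First convert: E = 7.596 eV = 1.2170 × 10^-18 J.
The photon relation is λ = hc/E, giving λ = 1.632 × 10^-7 m.
Converting to Å: λ = 1632 Å ≈ 1630 Å.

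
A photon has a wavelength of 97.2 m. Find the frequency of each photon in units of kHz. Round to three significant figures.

3080 kHz

For a photon f = c/λ, so f = 3.084 × 10^6 Hz.
Converting to kHz: f = 3084 kHz ≈ 3080 kHz.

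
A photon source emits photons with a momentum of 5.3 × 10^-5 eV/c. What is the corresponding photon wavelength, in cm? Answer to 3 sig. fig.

Use h = 6.62607015 × 10^-34 J·s, c = 2.99792458 × 10^8 m/s, 1 eV = 1.602176634 × 10^-19 J.
In SI units: p = 5.3 × 10^-5 eV/c = 2.8325 × 10^-32 kg·m/s.
Since λ = h/p for a photon, λ = 0.02339 m.
Converting to cm: λ = 2.339 cm ≈ 2.34 cm.

2.34 cm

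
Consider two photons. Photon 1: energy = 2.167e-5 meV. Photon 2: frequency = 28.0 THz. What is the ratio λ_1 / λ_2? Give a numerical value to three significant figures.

λ_1 = 57.21 m (from energy = 2.167e-5 meV, via λ = hc/E).
λ_2 = 1.071e-5 m (from frequency = 28.0 THz, via λ = c/f).
Ratio = 57.21 / 1.071e-5 = 5.34e6.

5.34e6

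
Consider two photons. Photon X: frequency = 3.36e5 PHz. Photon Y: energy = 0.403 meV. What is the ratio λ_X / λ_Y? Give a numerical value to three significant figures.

λ_X = 8.922e-13 m (from frequency = 3.36e5 PHz, via λ = c/f).
λ_Y = 0.003077 m (from energy = 0.403 meV, via λ = hc/E).
Ratio = 8.922e-13 / 0.003077 = 2.90e-10.

2.90e-10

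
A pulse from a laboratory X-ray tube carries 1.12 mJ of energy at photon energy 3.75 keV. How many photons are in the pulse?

Per-photon energy: E = 6.008e-16 J (from energy = 3.75 keV).
N = E_total / E_photon = 0.00112 J / 6.008e-16 J = 1.86e12.

1.86e12 photons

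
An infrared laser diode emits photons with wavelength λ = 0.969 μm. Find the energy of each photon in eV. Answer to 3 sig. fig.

1.28 eV

Use h = 6.62607015 × 10^-34 J·s, c = 2.99792458 × 10^8 m/s, 1 eV = 1.602176634 × 10^-19 J.
Convert to SI: λ = 0.969 μm = 9.69 × 10^-7 m.
Since E = hc/λ for a photon, E = 2.050 × 10^-19 J.
Converting to eV: E = 1.280 eV ≈ 1.28 eV.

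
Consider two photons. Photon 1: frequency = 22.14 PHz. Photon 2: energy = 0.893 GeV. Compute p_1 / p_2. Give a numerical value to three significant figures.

1.03 × 10^-7

p_1 = 4.893 × 10^-26 kg·m/s (from frequency = 22.14 PHz, via p = hf/c).
p_2 = 4.772 × 10^-19 kg·m/s (from energy = 0.893 GeV, via p = E/c).
Ratio = 4.893 × 10^-26 / 4.772 × 10^-19 = 1.03 × 10^-7.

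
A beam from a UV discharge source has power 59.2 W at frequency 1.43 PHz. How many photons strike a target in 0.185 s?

1.16e19 photons

Total energy: E_total = P·t = 59.2 × 0.185 = 10.95 J.
Per-photon energy: E = 9.475e-19 J.
N = E_total / E_photon = 1.16e19.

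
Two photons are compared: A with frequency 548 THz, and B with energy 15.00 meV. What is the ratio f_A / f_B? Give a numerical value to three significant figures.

151

f_A = 5.480·10^14 Hz (from frequency = 548 THz, via f given directly).
f_B = 3.627·10^12 Hz (from energy = 15.00 meV, via f = E/h).
Ratio = 5.480·10^14 / 3.627·10^12 = 151.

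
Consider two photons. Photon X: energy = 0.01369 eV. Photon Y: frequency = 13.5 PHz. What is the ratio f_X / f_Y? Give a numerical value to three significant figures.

2.45e-4

f_X = 3.310e12 Hz (from energy = 0.01369 eV, via f = E/h).
f_Y = 1.350e16 Hz (from frequency = 13.5 PHz, via f given directly).
Ratio = 3.310e12 / 1.350e16 = 2.45e-4.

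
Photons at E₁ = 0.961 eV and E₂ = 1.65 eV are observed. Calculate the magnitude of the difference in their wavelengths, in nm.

539 nm

Using λ = hc/E: λ₁ = 1.290 × 10^-6 m, λ₂ = 7.514 × 10^-7 m.
|Δλ| = |1.290 × 10^-6 − 7.514 × 10^-7| = 5.39 × 10^-7 m = 539 nm.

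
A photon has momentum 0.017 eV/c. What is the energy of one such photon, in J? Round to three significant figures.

(c = 2.99792458e8 m/s, 1 eV = 1.602176634e-19 J.)
In SI units: p = 0.017 eV/c = 9.0853e-30 kg·m/s.
For a photon E = pc, so E = 2.724e-21 J.
So E ≈ 2.72e-21 J.

2.72e-21 J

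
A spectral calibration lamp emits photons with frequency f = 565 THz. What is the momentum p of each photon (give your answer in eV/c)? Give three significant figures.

Take h = 6.62607015·10^-34 J·s, c = 2.99792458·10^8 m/s, 1 eV = 1.602176634·10^-19 J.
In SI units: f = 565 THz = 5.65·10^14 Hz.
For a photon p = hf/c, so p = 1.249·10^-27 kg·m/s.
Converting to eV/c: p = 2.337 eV/c ≈ 2.34 eV/c.

2.34 eV/c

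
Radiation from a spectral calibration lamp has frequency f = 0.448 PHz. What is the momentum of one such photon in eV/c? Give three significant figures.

(h = 6.62607015e-34 J·s, c = 2.99792458e8 m/s, 1 eV = 1.602176634e-19 J.)
First convert: f = 0.448 PHz = 4.48e14 Hz.
For a photon p = hf/c, so p = 9.902e-28 kg·m/s.
Converting to eV/c: p = 1.853 eV/c ≈ 1.85 eV/c.

1.85 eV/c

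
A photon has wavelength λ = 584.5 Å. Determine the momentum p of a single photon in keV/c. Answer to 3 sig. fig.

0.0212 keV/c

Take h = 6.62607015e-34 J·s, c = 2.99792458e8 m/s, 1 eV = 1.602176634e-19 J.
Convert to SI: λ = 584.5 Å = 5.845e-8 m.
Since p = h/λ for a photon, p = 1.134e-26 kg·m/s.
Converting to keV/c: p = 0.02121 keV/c ≈ 0.0212 keV/c.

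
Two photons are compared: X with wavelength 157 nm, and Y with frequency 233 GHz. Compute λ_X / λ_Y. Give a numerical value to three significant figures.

λ_X = 1.570 × 10^-7 m (from wavelength = 157 nm, via λ given directly).
λ_Y = 0.001287 m (from frequency = 233 GHz, via λ = c/f).
Ratio = 1.570 × 10^-7 / 0.001287 = 1.22 × 10^-4.

1.22 × 10^-4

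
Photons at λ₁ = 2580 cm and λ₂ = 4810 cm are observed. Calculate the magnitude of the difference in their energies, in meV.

2.23 × 10^-5 meV

Using E = hc/λ: E₁ = 7.699 × 10^-27 J, E₂ = 4.130 × 10^-27 J.
|ΔE| = |7.699 × 10^-27 − 4.130 × 10^-27| = 3.57 × 10^-27 J = 2.23 × 10^-5 meV.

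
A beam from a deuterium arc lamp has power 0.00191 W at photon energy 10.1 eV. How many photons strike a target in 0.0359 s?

4.24·10^13 photons

Total energy: E_total = P·t = 0.00191 × 0.0359 = 6.857·10^-5 J.
Per-photon energy: E = 1.618·10^-18 J.
N = E_total / E_photon = 4.24·10^13.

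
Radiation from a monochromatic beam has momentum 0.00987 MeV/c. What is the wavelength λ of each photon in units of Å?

In SI units: p = 0.00987 MeV/c = 5.2748 × 10^-24 kg·m/s.
For a photon λ = h/p, so λ = 1.256 × 10^-10 m.
Converting to Å: λ = 1.256 Å ≈ 1.26 Å.

1.26 Å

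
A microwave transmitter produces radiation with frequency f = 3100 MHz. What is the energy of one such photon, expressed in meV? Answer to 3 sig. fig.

0.0128 meV

Take h = 6.62607015 × 10^-34 J·s, 1 eV = 1.602176634 × 10^-19 J.
In SI units: f = 3100 MHz = 3.1 × 10^9 Hz.
Since E = hf for a photon, E = 2.054 × 10^-24 J.
Converting to meV: E = 0.01282 meV ≈ 0.0128 meV.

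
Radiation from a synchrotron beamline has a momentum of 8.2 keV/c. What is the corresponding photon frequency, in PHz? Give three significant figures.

1980 PHz

Use h = 6.62607015e-34 J·s, c = 2.99792458e8 m/s, 1 eV = 1.602176634e-19 J.
Convert to SI: p = 8.2 keV/c = 4.3823e-24 kg·m/s.
Since f = pc/h for a photon, f = 1.983e18 Hz.
Converting to PHz: f = 1983 PHz ≈ 1980 PHz.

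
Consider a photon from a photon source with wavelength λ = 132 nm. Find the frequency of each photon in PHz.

2.27 PHz

Take c = 2.99792458e8 m/s.
First convert: λ = 132 nm = 1.32e-7 m.
Since f = c/λ for a photon, f = 2.271e15 Hz.
Converting to PHz: f = 2.271 PHz ≈ 2.27 PHz.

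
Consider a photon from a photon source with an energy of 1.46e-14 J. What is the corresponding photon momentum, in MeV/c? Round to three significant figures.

0.0911 MeV/c

Apply p = E/c: p = 4.870e-23 kg·m/s.
Converting to MeV/c: p = 0.09113 MeV/c ≈ 0.0911 MeV/c.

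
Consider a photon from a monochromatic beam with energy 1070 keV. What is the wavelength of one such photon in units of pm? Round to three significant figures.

(h = 6.62607015·10^-34 J·s, c = 2.99792458·10^8 m/s, 1 eV = 1.602176634·10^-19 J.)
Convert to SI: E = 1070 keV = 1.7143·10^-13 J.
Apply λ = hc/E: λ = 1.159·10^-12 m.
Converting to pm: λ = 1.159 pm ≈ 1.16 pm.

1.16 pm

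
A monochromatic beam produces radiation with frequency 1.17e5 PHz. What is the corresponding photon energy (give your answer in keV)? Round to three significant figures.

(h = 6.62607015e-34 J·s, 1 eV = 1.602176634e-19 J.)
In SI units: f = 1.17e5 PHz = 1.17e20 Hz.
Since E = hf for a photon, E = 7.753e-14 J.
Converting to keV: E = 483.9 keV ≈ 484 keV.

484 keV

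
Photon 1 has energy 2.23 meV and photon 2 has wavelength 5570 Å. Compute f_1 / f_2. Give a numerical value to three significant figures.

f_1 = 5.392e11 Hz (from energy = 2.23 meV, via f = E/h).
f_2 = 5.382e14 Hz (from wavelength = 5570 Å, via f = c/λ).
Ratio = 5.392e11 / 5.382e14 = 1.00e-3.

1.00e-3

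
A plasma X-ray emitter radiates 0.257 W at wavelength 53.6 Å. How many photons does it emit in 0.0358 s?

Total energy: E_total = P·t = 0.257 × 0.0358 = 0.009201 J.
Per-photon energy: E = 3.706e-17 J.
N = E_total / E_photon = 2.48e14.

2.48e14 photons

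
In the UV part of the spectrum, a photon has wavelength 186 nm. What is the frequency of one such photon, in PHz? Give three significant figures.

1.61 PHz

Convert to SI: λ = 186 nm = 1.86 × 10^-7 m.
Since f = c/λ for a photon, f = 1.612 × 10^15 Hz.
Converting to PHz: f = 1.612 PHz ≈ 1.61 PHz.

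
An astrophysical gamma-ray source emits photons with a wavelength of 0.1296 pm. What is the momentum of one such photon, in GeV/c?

First convert: λ = 0.1296 pm = 1.296·10^-13 m.
Since p = h/λ for a photon, p = 5.113·10^-21 kg·m/s.
Converting to GeV/c: p = 0.009567 GeV/c ≈ 9.57·10^-3 GeV/c.

9.57·10^-3 GeV/c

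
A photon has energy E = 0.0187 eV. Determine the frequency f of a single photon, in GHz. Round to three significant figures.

4520 GHz

In SI units: E = 0.0187 eV = 2.9961e-21 J.
The photon relation is f = E/h, giving f = 4.522e12 Hz.
Converting to GHz: f = 4522 GHz ≈ 4520 GHz.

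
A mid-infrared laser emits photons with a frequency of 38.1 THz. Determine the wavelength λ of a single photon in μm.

Take c = 2.99792458e8 m/s.
In SI units: f = 38.1 THz = 3.81e13 Hz.
The photon relation is λ = c/f, giving λ = 7.869e-6 m.
Converting to μm: λ = 7.869 μm ≈ 7.87 μm.

7.87 μm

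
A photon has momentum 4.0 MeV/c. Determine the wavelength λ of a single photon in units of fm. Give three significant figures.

Convert to SI: p = 4.0 MeV/c = 2.1377 × 10^-21 kg·m/s.
Since λ = h/p for a photon, λ = 3.100 × 10^-13 m.
Converting to fm: λ = 310.0 fm ≈ 310 fm.

310 fm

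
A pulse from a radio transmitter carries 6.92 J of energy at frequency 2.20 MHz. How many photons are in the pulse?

4.75e27 photons

Per-photon energy: E = 1.458e-27 J (from frequency = 2.20 MHz).
N = E_total / E_photon = 6.92 J / 1.458e-27 J = 4.75e27.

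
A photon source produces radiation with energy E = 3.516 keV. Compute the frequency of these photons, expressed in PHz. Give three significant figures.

850 PHz

(h = 6.62607015·10^-34 J·s, 1 eV = 1.602176634·10^-19 J.)
In SI units: E = 3.516 keV = 5.6333·10^-16 J.
Apply f = E/h: f = 8.502·10^17 Hz.
Converting to PHz: f = 850.2 PHz ≈ 850 PHz.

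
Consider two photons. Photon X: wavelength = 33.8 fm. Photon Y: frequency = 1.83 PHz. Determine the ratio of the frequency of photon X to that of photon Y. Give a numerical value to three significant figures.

f_X = 8.870e21 Hz (from wavelength = 33.8 fm, via f = c/λ).
f_Y = 1.830e15 Hz (from frequency = 1.83 PHz, via f given directly).
Ratio = 8.870e21 / 1.830e15 = 4.85e6.

4.85e6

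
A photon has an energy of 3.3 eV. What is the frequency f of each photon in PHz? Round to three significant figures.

0.798 PHz

(h = 6.62607015 × 10^-34 J·s, 1 eV = 1.602176634 × 10^-19 J.)
Convert to SI: E = 3.3 eV = 5.2872 × 10^-19 J.
Since f = E/h for a photon, f = 7.979 × 10^14 Hz.
Converting to PHz: f = 0.7979 PHz ≈ 0.798 PHz.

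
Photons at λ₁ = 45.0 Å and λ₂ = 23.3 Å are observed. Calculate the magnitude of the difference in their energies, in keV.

Using E = hc/λ: E₁ = 4.414 × 10^-17 J, E₂ = 8.526 × 10^-17 J.
|ΔE| = |4.414 × 10^-17 − 8.526 × 10^-17| = 4.11 × 10^-17 J = 0.257 keV.

0.257 keV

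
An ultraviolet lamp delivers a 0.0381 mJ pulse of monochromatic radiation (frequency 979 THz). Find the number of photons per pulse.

5.87·10^13 photons

Per-photon energy: E = 6.487·10^-19 J (from frequency = 979 THz).
N = E_total / E_photon = 3.81·10^-5 J / 6.487·10^-19 J = 5.87·10^13.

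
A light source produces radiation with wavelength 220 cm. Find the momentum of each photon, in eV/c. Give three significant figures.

5.64e-7 eV/c

Use h = 6.62607015e-34 J·s, c = 2.99792458e8 m/s, 1 eV = 1.602176634e-19 J.
First convert: λ = 220 cm = 2.2 m.
Apply p = h/λ: p = 3.012e-34 kg·m/s.
Converting to eV/c: p = 5.636e-7 eV/c ≈ 5.64e-7 eV/c.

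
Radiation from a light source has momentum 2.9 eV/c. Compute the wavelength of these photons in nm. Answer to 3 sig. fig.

Take h = 6.62607015 × 10^-34 J·s, c = 2.99792458 × 10^8 m/s, 1 eV = 1.602176634 × 10^-19 J.
Convert to SI: p = 2.9 eV/c = 1.5498 × 10^-27 kg·m/s.
For a photon λ = h/p, so λ = 4.275 × 10^-7 m.
Converting to nm: λ = 427.5 nm ≈ 428 nm.

428 nm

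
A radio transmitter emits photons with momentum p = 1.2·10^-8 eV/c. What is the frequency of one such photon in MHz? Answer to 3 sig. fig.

In SI units: p = 1.2·10^-8 eV/c = 6.4131·10^-36 kg·m/s.
Since f = pc/h for a photon, f = 2.902·10^6 Hz.
Converting to MHz: f = 2.902 MHz ≈ 2.90 MHz.

2.90 MHz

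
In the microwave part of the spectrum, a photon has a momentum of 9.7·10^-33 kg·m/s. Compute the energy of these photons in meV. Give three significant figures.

Use c = 2.99792458·10^8 m/s, 1 eV = 1.602176634·10^-19 J.
Apply E = pc: E = 2.908·10^-24 J.
Converting to meV: E = 0.01815 meV ≈ 0.0182 meV.

0.0182 meV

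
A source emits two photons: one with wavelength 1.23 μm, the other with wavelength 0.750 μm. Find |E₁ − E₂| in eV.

0.645 eV

Using E = hc/λ: E₁ = 1.615e-19 J, E₂ = 2.649e-19 J.
|ΔE| = |1.615e-19 − 2.649e-19| = 1.03e-19 J = 0.645 eV.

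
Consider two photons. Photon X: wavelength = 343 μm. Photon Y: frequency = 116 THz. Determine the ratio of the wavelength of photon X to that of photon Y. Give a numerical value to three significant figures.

133

λ_X = 3.430e-4 m (from wavelength = 343 μm, via λ given directly).
λ_Y = 2.584e-6 m (from frequency = 116 THz, via λ = c/f).
Ratio = 3.430e-4 / 2.584e-6 = 133.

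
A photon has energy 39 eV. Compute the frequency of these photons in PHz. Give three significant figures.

(h = 6.62607015 × 10^-34 J·s, 1 eV = 1.602176634 × 10^-19 J.)
Convert to SI: E = 39 eV = 6.2485 × 10^-18 J.
Since f = E/h for a photon, f = 9.430 × 10^15 Hz.
Converting to PHz: f = 9.430 PHz ≈ 9.43 PHz.

9.43 PHz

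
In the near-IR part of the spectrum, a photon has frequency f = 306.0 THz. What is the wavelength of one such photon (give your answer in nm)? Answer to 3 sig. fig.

(c = 2.99792458·10^8 m/s.)
In SI units: f = 306.0 THz = 3.060·10^14 Hz.
For a photon λ = c/f, so λ = 9.797·10^-7 m.
Converting to nm: λ = 979.7 nm ≈ 980 nm.

980 nm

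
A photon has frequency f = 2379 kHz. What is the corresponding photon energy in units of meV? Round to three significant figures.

Use h = 6.62607015e-34 J·s, 1 eV = 1.602176634e-19 J.
First convert: f = 2379 kHz = 2.379e6 Hz.
The photon relation is E = hf, giving E = 1.576e-27 J.
Converting to meV: E = 9.839e-6 meV ≈ 9.84e-6 meV.

9.84e-6 meV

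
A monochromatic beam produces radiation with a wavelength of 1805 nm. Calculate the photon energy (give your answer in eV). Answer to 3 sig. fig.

0.687 eV

In SI units: λ = 1805 nm = 1.805 × 10^-6 m.
The photon relation is E = hc/λ, giving E = 1.101 × 10^-19 J.
Converting to eV: E = 0.6869 eV ≈ 0.687 eV.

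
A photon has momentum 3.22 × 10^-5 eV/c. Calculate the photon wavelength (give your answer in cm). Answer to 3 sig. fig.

Take h = 6.62607015 × 10^-34 J·s, c = 2.99792458 × 10^8 m/s, 1 eV = 1.602176634 × 10^-19 J.
First convert: p = 3.22 × 10^-5 eV/c = 1.7209 × 10^-32 kg·m/s.
For a photon λ = h/p, so λ = 0.03850 m.
Converting to cm: λ = 3.850 cm ≈ 3.85 cm.

3.85 cm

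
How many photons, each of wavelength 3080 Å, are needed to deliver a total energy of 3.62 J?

Per-photon energy: E = 6.449 × 10^-19 J (from wavelength = 3080 Å).
N = E_total / E_photon = 3.62 J / 6.449 × 10^-19 J = 5.61 × 10^18.

5.61 × 10^18 photons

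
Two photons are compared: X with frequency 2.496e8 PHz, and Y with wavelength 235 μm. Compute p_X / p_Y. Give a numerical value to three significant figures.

1.96e11

p_X = 5.517e-19 kg·m/s (from frequency = 2.496e8 PHz, via p = hf/c).
p_Y = 2.820e-30 kg·m/s (from wavelength = 235 μm, via p = h/λ).
Ratio = 5.517e-19 / 2.820e-30 = 1.96e11.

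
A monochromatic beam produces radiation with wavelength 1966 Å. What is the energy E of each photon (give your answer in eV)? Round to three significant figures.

First convert: λ = 1966 Å = 1.966e-7 m.
For a photon E = hc/λ, so E = 1.010e-18 J.
Converting to eV: E = 6.306 eV ≈ 6.31 eV.

6.31 eV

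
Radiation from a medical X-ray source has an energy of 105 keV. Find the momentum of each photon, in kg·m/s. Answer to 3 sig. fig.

First convert: E = 105 keV = 1.6823 × 10^-14 J.
The photon relation is p = E/c, giving p = 5.612 × 10^-23 kg·m/s.
So p ≈ 5.61 × 10^-23 kg·m/s.

5.61 × 10^-23 kg·m/s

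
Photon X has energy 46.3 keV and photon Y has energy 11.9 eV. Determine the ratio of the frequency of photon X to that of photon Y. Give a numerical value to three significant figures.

f_X = 1.120e19 Hz (from energy = 46.3 keV, via f = E/h).
f_Y = 2.877e15 Hz (from energy = 11.9 eV, via f = E/h).
Ratio = 1.120e19 / 2.877e15 = 3890.

3890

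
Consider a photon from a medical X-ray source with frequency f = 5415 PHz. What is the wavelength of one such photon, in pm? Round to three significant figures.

Use c = 2.99792458 × 10^8 m/s.
Convert to SI: f = 5415 PHz = 5.415 × 10^18 Hz.
The photon relation is λ = c/f, giving λ = 5.536 × 10^-11 m.
Converting to pm: λ = 55.36 pm ≈ 55.4 pm.

55.4 pm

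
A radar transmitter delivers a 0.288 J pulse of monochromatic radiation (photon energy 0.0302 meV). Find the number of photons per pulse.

5.95 × 10^22 photons

Per-photon energy: E = 4.839 × 10^-24 J (from energy = 0.0302 meV).
N = E_total / E_photon = 0.288 J / 4.839 × 10^-24 J = 5.95 × 10^22.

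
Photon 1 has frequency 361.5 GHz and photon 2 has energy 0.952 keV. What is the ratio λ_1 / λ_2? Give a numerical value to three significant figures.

λ_1 = 8.293e-4 m (from frequency = 361.5 GHz, via λ = c/f).
λ_2 = 1.302e-9 m (from energy = 0.952 keV, via λ = hc/E).
Ratio = 8.293e-4 / 1.302e-9 = 6.37e5.

6.37e5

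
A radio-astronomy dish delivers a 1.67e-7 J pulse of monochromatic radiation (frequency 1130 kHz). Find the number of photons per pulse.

Per-photon energy: E = 7.487e-28 J (from frequency = 1130 kHz).
N = E_total / E_photon = 1.67e-7 J / 7.487e-28 J = 2.23e20.

2.23e20 photons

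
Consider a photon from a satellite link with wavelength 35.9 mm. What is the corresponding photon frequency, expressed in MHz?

8350 MHz

Use c = 2.99792458 × 10^8 m/s.
Convert to SI: λ = 35.9 mm = 0.0359 m.
Since f = c/λ for a photon, f = 8.351 × 10^9 Hz.
Converting to MHz: f = 8351 MHz ≈ 8350 MHz.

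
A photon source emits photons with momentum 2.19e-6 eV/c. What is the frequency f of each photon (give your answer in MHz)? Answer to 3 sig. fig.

In SI units: p = 2.19e-6 eV/c = 1.1704e-33 kg·m/s.
Apply f = pc/h: f = 5.295e8 Hz.
Converting to MHz: f = 529.5 MHz ≈ 530 MHz.

530 MHz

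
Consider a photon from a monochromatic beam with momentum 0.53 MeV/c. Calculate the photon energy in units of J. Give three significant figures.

8.49e-14 J

Use c = 2.99792458e8 m/s, 1 eV = 1.602176634e-19 J.
First convert: p = 0.53 MeV/c = 2.8325e-22 kg·m/s.
For a photon E = pc, so E = 8.492e-14 J.
So E ≈ 8.49e-14 J.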